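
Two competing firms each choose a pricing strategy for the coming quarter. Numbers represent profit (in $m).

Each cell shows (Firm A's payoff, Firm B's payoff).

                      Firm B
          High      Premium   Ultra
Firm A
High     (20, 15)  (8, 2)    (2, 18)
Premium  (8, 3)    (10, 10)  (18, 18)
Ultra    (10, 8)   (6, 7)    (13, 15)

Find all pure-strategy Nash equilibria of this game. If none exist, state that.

The unique pure-strategy Nash equilibrium is (Premium, Ultra).

Firm A against High: payoffs 20, 8, 10 → best response High.
Firm A against Premium: payoffs 8, 10, 6 → best response Premium.
Firm A against Ultra: payoffs 2, 18, 13 → best response Premium.
Firm B against High: payoffs 15, 2, 18 → best response Ultra.
Firm B against Premium: payoffs 3, 10, 18 → best response Ultra.
Firm B against Ultra: payoffs 8, 7, 15 → best response Ultra.
Mutual best responses: (Premium, Ultra).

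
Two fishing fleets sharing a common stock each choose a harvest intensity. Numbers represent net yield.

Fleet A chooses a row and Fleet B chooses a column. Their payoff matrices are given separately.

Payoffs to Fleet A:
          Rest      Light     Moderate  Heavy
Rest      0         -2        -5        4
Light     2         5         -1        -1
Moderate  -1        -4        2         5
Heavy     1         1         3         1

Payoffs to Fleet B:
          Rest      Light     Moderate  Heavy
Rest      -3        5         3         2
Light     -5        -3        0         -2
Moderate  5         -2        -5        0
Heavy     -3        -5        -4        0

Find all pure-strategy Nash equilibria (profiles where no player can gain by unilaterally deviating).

For each player, find the best response to each opponent profile; mutual best responses are the pure NE.
Fleet A against Rest: payoffs 0, 2, -1, 1 → best response Light.
Fleet A against Light: payoffs -2, 5, -4, 1 → best response Light.
Fleet A against Moderate: payoffs -5, -1, 2, 3 → best response Heavy.
Fleet A against Heavy: payoffs 4, -1, 5, 1 → best response Moderate.
Fleet B against Rest: payoffs -3, 5, 3, 2 → best response Light.
Fleet B against Light: payoffs -5, -3, 0, -2 → best response Moderate.
Fleet B against Moderate: payoffs 5, -2, -5, 0 → best response Rest.
Fleet B against Heavy: payoffs -3, -5, -4, 0 → best response Heavy.
No profile is a mutual best response for all players.

There is no pure-strategy Nash equilibrium.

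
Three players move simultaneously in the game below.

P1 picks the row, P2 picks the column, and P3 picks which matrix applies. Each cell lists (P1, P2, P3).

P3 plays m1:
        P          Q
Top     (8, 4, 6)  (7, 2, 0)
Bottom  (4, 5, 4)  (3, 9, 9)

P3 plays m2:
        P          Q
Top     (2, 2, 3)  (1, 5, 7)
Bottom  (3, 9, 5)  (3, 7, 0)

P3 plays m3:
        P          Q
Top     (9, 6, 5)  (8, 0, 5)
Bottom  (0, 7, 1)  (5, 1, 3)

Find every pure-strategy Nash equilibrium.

(Top, P, m1); (Bottom, P, m2)

For each strategy profile, look for a profitable unilateral deviation.
(Top, P, m1): P1 gets 8, best alternative 4; P2 gets 4, best alternative 2; P3 gets 6, best alternative 5. No profitable deviation — NE.
(Top, P, m2): P1 can switch to Bottom (2 → 3). Not NE.
(Top, P, m3): P3 can switch to m1 (5 → 6). Not NE.
(Top, Q, m1): P2 can switch to P (2 → 4). Not NE.
(Top, Q, m2): P1 can switch to Bottom (1 → 3). Not NE.
(Top, Q, m3): P2 can switch to P (0 → 6). Not NE.
(Bottom, P, m1): P1 can switch to Top (4 → 8). Not NE.
(Bottom, P, m2): P1 gets 3, best alternative 2; P2 gets 9, best alternative 7; P3 gets 5, best alternative 4. No profitable deviation — NE.
(The remaining 4 profiles each have a profitable deviation by the same check.)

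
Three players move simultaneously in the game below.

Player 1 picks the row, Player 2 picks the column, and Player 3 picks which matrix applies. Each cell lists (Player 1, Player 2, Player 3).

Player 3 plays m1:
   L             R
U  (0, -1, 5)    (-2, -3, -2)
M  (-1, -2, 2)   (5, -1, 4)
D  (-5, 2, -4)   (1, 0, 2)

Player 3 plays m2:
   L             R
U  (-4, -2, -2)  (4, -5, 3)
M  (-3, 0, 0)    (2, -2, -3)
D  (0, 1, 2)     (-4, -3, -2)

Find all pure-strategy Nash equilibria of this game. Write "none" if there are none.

Pure-strategy Nash equilibria: (U, L, m1) and (M, R, m1) and (D, L, m2)

Player 1 against (L, m1): payoffs 0, -1, -5 → best response U.
Player 1 against (L, m2): payoffs -4, -3, 0 → best response D.
Player 1 against (R, m1): payoffs -2, 5, 1 → best response M.
Player 1 against (R, m2): payoffs 4, 2, -4 → best response U.
Player 2 against (U, m1): payoffs -1, -3 → best response L.
Player 2 against (U, m2): payoffs -2, -5 → best response L.
Player 2 against (M, m1): payoffs -2, -1 → best response R.
Player 2 against (M, m2): payoffs 0, -2 → best response L.
Player 2 against (D, m1): payoffs 2, 0 → best response L.
Player 2 against (D, m2): payoffs 1, -3 → best response L.
Player 3 against (U, L): payoffs 5, -2 → best response m1.
Player 3 against (U, R): payoffs -2, 3 → best response m2.
Player 3 against (M, L): payoffs 2, 0 → best response m1.
Player 3 against (M, R): payoffs 4, -3 → best response m1.
Player 3 against (D, L): payoffs -4, 2 → best response m2.
Player 3 against (D, R): payoffs 2, -2 → best response m1.
Mutual best responses: (U, L, m1); (M, R, m1); (D, L, m2).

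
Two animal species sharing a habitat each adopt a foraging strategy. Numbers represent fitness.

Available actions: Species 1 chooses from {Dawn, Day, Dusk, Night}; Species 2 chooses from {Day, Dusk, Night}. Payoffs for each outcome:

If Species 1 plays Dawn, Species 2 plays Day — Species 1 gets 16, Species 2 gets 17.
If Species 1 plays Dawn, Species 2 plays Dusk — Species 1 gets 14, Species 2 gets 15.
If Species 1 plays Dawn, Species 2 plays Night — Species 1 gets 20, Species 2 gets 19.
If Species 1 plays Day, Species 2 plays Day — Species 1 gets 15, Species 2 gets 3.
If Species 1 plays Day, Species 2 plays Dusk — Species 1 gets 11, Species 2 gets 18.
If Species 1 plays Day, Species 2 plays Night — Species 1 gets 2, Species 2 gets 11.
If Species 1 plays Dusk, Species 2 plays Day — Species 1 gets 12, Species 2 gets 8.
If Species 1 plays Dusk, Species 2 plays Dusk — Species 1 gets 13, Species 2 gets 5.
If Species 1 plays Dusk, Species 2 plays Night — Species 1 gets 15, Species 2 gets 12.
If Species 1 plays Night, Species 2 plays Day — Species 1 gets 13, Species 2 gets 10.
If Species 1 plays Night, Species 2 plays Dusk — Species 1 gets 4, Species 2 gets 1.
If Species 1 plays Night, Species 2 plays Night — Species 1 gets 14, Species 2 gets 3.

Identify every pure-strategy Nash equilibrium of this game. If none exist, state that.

Check each profile: it is a Nash equilibrium iff no player can strictly gain by switching unilaterally.
(Dawn, Day): Species 2 can switch to Night (17 → 19). Not NE.
(Dawn, Dusk): Species 2 can switch to Day (15 → 17). Not NE.
(Dawn, Night): Species 1 gets 20, best alternative 15; Species 2 gets 19, best alternative 17. No profitable deviation — NE.
(Day, Day): Species 1 can switch to Dawn (15 → 16). Not NE.
(Day, Dusk): Species 1 can switch to Dawn (11 → 14). Not NE.
(Day, Night): Species 1 can switch to Dawn (2 → 20). Not NE.
(Dusk, Day): Species 1 can switch to Dawn (12 → 16). Not NE.
(Dusk, Dusk): Species 1 can switch to Dawn (13 → 14). Not NE.
(Dusk, Night): Species 1 can switch to Dawn (15 → 20). Not NE.
(Night, Day): Species 1 can switch to Dawn (13 → 16). Not NE.
(Night, Dusk): Species 1 can switch to Dawn (4 → 14). Not NE.
(Night, Night): Species 1 can switch to Dawn (14 → 20). Not NE.

(Dawn, Night)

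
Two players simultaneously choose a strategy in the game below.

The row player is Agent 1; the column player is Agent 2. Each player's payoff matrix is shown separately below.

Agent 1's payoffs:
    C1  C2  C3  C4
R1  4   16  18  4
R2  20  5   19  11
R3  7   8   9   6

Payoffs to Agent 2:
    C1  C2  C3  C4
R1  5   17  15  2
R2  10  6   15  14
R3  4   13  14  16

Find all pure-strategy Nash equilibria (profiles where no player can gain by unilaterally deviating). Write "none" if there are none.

The pure Nash equilibria are (R1, C2), (R2, C3).

For each strategy profile, look for a profitable unilateral deviation.
(R1, C1): Agent 1 can switch to R2 (4 → 20). Not NE.
(R1, C2): Agent 1 gets 16, best alternative 8; Agent 2 gets 17, best alternative 15. No profitable deviation — NE.
(R1, C3): Agent 1 can switch to R2 (18 → 19). Not NE.
(R1, C4): Agent 1 can switch to R2 (4 → 11). Not NE.
(R2, C1): Agent 2 can switch to C3 (10 → 15). Not NE.
(R2, C2): Agent 1 can switch to R1 (5 → 16). Not NE.
(R2, C3): Agent 1 gets 19, best alternative 18; Agent 2 gets 15, best alternative 14. No profitable deviation — NE.
(R2, C4): Agent 2 can switch to C3 (14 → 15). Not NE.
(R3, C1): Agent 1 can switch to R2 (7 → 20). Not NE.
(R3, C2): Agent 1 can switch to R1 (8 → 16). Not NE.
(The remaining 2 profiles each have a profitable deviation by the same check.)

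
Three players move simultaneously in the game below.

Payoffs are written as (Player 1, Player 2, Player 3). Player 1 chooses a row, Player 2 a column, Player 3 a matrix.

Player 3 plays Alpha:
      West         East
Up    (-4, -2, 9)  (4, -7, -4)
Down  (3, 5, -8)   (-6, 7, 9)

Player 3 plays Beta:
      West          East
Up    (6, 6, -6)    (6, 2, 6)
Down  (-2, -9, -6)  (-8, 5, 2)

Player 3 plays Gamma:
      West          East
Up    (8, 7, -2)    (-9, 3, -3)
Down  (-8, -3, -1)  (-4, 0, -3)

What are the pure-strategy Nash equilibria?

There is no pure-strategy Nash equilibrium.

Player 1 against (West, Alpha): payoffs -4, 3 → best response Down.
Player 1 against (West, Beta): payoffs 6, -2 → best response Up.
Player 1 against (West, Gamma): payoffs 8, -8 → best response Up.
Player 1 against (East, Alpha): payoffs 4, -6 → best response Up.
Player 1 against (East, Beta): payoffs 6, -8 → best response Up.
Player 1 against (East, Gamma): payoffs -9, -4 → best response Down.
Player 2 against (Up, Alpha): payoffs -2, -7 → best response West.
Player 2 against (Up, Beta): payoffs 6, 2 → best response West.
Player 2 against (Up, Gamma): payoffs 7, 3 → best response West.
Player 2 against (Down, Alpha): payoffs 5, 7 → best response East.
Player 2 against (Down, Beta): payoffs -9, 5 → best response East.
Player 2 against (Down, Gamma): payoffs -3, 0 → best response East.
Player 3 against (Up, West): payoffs 9, -6, -2 → best response Alpha.
Player 3 against (Up, East): payoffs -4, 6, -3 → best response Beta.
Player 3 against (Down, West): payoffs -8, -6, -1 → best response Gamma.
Player 3 against (Down, East): payoffs 9, 2, -3 → best response Alpha.
No profile is a mutual best response for all players.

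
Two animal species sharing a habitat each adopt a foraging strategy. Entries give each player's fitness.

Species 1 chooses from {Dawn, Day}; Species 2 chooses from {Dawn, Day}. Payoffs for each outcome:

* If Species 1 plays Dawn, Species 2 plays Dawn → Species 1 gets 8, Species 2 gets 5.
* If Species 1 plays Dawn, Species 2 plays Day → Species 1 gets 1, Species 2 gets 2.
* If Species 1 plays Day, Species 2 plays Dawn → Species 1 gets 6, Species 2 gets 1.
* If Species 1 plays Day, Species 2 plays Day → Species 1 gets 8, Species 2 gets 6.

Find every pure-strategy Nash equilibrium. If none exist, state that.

(Dawn, Dawn) and (Day, Day)

(Dawn, Dawn): Species 1 gets 8, best alternative 6; Species 2 gets 5, best alternative 2. No profitable deviation — NE.
(Dawn, Day): Species 1 can switch to Day (1 → 8). Not NE.
(Day, Dawn): Species 1 can switch to Dawn (6 → 8). Not NE.
(Day, Day): Species 1 gets 8, best alternative 1; Species 2 gets 6, best alternative 1. No profitable deviation — NE.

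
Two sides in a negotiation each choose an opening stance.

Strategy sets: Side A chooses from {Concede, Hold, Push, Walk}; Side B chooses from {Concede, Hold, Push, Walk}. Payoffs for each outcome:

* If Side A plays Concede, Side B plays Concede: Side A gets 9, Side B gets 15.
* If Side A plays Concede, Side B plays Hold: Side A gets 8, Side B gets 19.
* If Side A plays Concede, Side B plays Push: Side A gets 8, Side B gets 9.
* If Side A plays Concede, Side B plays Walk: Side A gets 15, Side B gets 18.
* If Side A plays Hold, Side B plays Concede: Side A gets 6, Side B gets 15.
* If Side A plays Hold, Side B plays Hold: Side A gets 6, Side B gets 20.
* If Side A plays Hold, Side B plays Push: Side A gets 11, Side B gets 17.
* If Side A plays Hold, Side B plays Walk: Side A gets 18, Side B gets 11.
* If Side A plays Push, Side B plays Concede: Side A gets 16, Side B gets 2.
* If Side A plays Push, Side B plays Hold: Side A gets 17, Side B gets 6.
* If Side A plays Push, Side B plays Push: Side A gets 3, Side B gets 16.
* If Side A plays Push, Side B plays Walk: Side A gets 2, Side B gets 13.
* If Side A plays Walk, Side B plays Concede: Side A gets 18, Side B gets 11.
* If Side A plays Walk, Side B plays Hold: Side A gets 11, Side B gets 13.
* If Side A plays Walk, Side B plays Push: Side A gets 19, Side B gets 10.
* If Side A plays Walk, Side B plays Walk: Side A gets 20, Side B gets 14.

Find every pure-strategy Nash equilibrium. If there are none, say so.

Pure NE: (Walk, Walk)

For each strategy profile, look for a profitable unilateral deviation.
(Concede, Concede): Side A can switch to Push (9 → 16). Not NE.
(Concede, Hold): Side A can switch to Push (8 → 17). Not NE.
(Concede, Push): Side A can switch to Hold (8 → 11). Not NE.
(Concede, Walk): Side A can switch to Hold (15 → 18). Not NE.
(Hold, Concede): Side A can switch to Concede (6 → 9). Not NE.
(Hold, Hold): Side A can switch to Concede (6 → 8). Not NE.
(Hold, Push): Side A can switch to Walk (11 → 19). Not NE.
(Hold, Walk): Side A can switch to Walk (18 → 20). Not NE.
(Walk, Walk): Side A gets 20, best alternative 18; Side B gets 14, best alternative 13. No profitable deviation — NE.
(The remaining 7 profiles each have a profitable deviation by the same check.)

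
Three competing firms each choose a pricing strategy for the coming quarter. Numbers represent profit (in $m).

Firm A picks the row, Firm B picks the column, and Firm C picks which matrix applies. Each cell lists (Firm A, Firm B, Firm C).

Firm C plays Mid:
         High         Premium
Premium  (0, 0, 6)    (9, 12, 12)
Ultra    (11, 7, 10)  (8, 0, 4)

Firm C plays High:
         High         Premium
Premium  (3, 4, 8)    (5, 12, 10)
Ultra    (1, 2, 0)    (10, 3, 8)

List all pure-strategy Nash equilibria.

Check each profile: it is a Nash equilibrium iff no player can strictly gain by switching unilaterally.
(Premium, High, Mid): Firm A can switch to Ultra (0 → 11). Not NE.
(Premium, High, High): Firm B can switch to Premium (4 → 12). Not NE.
(Premium, Premium, Mid): Firm A gets 9, best alternative 8; Firm B gets 12, best alternative 0; Firm C gets 12, best alternative 10. No profitable deviation — NE.
(Premium, Premium, High): Firm A can switch to Ultra (5 → 10). Not NE.
(Ultra, High, Mid): Firm A gets 11, best alternative 0; Firm B gets 7, best alternative 0; Firm C gets 10, best alternative 0. No profitable deviation — NE.
(Ultra, High, High): Firm A can switch to Premium (1 → 3). Not NE.
(Ultra, Premium, Mid): Firm A can switch to Premium (8 → 9). Not NE.
(Ultra, Premium, High): Firm A gets 10, best alternative 5; Firm B gets 3, best alternative 2; Firm C gets 8, best alternative 4. No profitable deviation — NE.

Pure-strategy Nash equilibria: (Premium, Premium, Mid) and (Ultra, High, Mid) and (Ultra, Premium, High)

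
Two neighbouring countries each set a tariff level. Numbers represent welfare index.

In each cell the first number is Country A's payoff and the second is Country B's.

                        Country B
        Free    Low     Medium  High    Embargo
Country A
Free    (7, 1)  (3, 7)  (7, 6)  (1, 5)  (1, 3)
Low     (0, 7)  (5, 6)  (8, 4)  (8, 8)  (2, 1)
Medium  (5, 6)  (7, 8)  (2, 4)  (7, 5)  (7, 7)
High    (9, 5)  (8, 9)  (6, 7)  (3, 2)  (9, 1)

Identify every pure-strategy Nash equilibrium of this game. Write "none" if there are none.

(Free, Free): Country A can switch to High (7 → 9). Not NE.
(Free, Low): Country A can switch to Low (3 → 5). Not NE.
(Free, Medium): Country A can switch to Low (7 → 8). Not NE.
(Free, High): Country A can switch to Low (1 → 8). Not NE.
(Free, Embargo): Country A can switch to Low (1 → 2). Not NE.
(Low, Free): Country A can switch to Free (0 → 7). Not NE.
(Low, Low): Country A can switch to Medium (5 → 7). Not NE.
(Low, Medium): Country B can switch to Free (4 → 7). Not NE.
(Low, High): Country A gets 8, best alternative 7; Country B gets 8, best alternative 7. No profitable deviation — NE.
(High, Low): Country A gets 8, best alternative 7; Country B gets 9, best alternative 7. No profitable deviation — NE.
(The remaining 10 profiles each have a profitable deviation by the same check.)

The pure Nash equilibria are (Low, High); (High, Low).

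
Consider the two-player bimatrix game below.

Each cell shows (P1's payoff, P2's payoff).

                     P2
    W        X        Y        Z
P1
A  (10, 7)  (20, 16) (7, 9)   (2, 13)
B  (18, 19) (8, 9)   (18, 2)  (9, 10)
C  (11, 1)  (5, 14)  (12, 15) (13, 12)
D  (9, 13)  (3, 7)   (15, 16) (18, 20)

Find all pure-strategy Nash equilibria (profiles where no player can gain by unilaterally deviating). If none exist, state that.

(A, W): P1 can switch to B (10 → 18). Not NE.
(A, X): P1 gets 20, best alternative 8; P2 gets 16, best alternative 13. No profitable deviation — NE.
(A, Y): P1 can switch to B (7 → 18). Not NE.
(A, Z): P1 can switch to B (2 → 9). Not NE.
(B, W): P1 gets 18, best alternative 11; P2 gets 19, best alternative 10. No profitable deviation — NE.
(B, X): P1 can switch to A (8 → 20). Not NE.
(B, Y): P2 can switch to W (2 → 19). Not NE.
(B, Z): P1 can switch to C (9 → 13). Not NE.
(C, W): P1 can switch to B (11 → 18). Not NE.
(C, X): P1 can switch to A (5 → 20). Not NE.
(C, Y): P1 can switch to B (12 → 18). Not NE.
(C, Z): P1 can switch to D (13 → 18). Not NE.
(D, W): P1 can switch to A (9 → 10). Not NE.
(D, X): P1 can switch to A (3 → 20). Not NE.
(D, Z): P1 gets 18, best alternative 13; P2 gets 20, best alternative 16. No profitable deviation — NE.
(The remaining 1 profile has a profitable deviation by the same check.)

Pure-strategy Nash equilibria: (A, X) and (B, W) and (D, Z)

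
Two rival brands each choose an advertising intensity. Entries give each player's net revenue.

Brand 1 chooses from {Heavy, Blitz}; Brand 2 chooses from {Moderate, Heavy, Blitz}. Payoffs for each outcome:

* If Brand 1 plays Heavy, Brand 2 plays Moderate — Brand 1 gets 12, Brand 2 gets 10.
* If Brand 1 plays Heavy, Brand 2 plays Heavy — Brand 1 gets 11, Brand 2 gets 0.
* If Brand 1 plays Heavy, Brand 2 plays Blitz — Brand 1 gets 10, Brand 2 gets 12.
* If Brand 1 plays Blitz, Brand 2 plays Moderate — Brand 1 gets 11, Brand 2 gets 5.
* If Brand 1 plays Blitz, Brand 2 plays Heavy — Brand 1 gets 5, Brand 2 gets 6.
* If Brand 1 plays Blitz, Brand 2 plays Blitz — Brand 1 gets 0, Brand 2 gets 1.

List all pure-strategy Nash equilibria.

For each strategy profile, look for a profitable unilateral deviation.
(Heavy, Moderate): Brand 2 can switch to Blitz (10 → 12). Not NE.
(Heavy, Heavy): Brand 2 can switch to Moderate (0 → 10). Not NE.
(Heavy, Blitz): Brand 1 gets 10, best alternative 0; Brand 2 gets 12, best alternative 10. No profitable deviation — NE.
(Blitz, Moderate): Brand 1 can switch to Heavy (11 → 12). Not NE.
(Blitz, Heavy): Brand 1 can switch to Heavy (5 → 11). Not NE.
(Blitz, Blitz): Brand 1 can switch to Heavy (0 → 10). Not NE.

(Heavy, Blitz)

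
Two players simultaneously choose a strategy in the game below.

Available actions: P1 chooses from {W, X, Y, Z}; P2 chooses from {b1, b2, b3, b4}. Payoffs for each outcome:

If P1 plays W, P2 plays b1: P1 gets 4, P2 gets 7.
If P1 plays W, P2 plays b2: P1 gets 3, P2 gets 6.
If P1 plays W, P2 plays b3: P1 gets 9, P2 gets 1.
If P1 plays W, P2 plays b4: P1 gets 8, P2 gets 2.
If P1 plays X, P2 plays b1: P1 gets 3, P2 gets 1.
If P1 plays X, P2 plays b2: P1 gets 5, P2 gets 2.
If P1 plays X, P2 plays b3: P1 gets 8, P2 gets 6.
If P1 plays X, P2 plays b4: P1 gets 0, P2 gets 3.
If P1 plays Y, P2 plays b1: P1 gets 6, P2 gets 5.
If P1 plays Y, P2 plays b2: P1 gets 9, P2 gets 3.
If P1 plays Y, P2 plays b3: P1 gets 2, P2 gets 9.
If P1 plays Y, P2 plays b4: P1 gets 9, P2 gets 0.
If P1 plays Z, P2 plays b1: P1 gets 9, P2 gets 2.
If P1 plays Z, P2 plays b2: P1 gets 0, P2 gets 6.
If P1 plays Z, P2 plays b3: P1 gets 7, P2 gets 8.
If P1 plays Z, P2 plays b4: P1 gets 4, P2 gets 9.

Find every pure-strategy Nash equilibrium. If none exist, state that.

P1 against b1: payoffs 4, 3, 6, 9 → best response Z.
P1 against b2: payoffs 3, 5, 9, 0 → best response Y.
P1 against b3: payoffs 9, 8, 2, 7 → best response W.
P1 against b4: payoffs 8, 0, 9, 4 → best response Y.
P2 against W: payoffs 7, 6, 1, 2 → best response b1.
P2 against X: payoffs 1, 2, 6, 3 → best response b3.
P2 against Y: payoffs 5, 3, 9, 0 → best response b3.
P2 against Z: payoffs 2, 6, 8, 9 → best response b4.
No profile is a mutual best response for all players.

No pure-strategy Nash equilibrium.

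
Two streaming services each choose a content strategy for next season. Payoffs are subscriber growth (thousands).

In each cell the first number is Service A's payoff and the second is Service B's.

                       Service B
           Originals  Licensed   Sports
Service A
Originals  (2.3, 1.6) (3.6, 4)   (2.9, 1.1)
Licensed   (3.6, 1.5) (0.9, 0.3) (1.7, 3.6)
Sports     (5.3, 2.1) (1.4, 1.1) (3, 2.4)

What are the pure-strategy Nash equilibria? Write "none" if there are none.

The pure Nash equilibria are (Originals, Licensed), (Sports, Sports).

Service A against Originals: payoffs 2.3, 3.6, 5.3 → best response Sports.
Service A against Licensed: payoffs 3.6, 0.9, 1.4 → best response Originals.
Service A against Sports: payoffs 2.9, 1.7, 3 → best response Sports.
Service B against Originals: payoffs 1.6, 4, 1.1 → best response Licensed.
Service B against Licensed: payoffs 1.5, 0.3, 3.6 → best response Sports.
Service B against Sports: payoffs 2.1, 1.1, 2.4 → best response Sports.
Mutual best responses: (Originals, Licensed); (Sports, Sports).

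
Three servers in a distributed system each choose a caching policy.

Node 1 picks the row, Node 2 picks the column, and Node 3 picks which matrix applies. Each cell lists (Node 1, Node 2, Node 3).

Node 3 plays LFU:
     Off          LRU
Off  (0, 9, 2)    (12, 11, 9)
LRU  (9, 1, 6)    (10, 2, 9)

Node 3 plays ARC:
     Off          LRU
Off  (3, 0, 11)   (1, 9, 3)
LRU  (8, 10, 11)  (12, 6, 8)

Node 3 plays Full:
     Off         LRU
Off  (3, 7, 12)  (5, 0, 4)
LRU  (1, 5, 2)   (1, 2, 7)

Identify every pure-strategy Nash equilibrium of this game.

(Off, Off, LFU): Node 1 can switch to LRU (0 → 9). Not NE.
(Off, Off, ARC): Node 1 can switch to LRU (3 → 8). Not NE.
(Off, Off, Full): Node 1 gets 3, best alternative 1; Node 2 gets 7, best alternative 0; Node 3 gets 12, best alternative 11. No profitable deviation — NE.
(Off, LRU, LFU): Node 1 gets 12, best alternative 10; Node 2 gets 11, best alternative 9; Node 3 gets 9, best alternative 4. No profitable deviation — NE.
(Off, LRU, ARC): Node 1 can switch to LRU (1 → 12). Not NE.
(Off, LRU, Full): Node 2 can switch to Off (0 → 7). Not NE.
(LRU, Off, LFU): Node 2 can switch to LRU (1 → 2). Not NE.
(LRU, Off, ARC): Node 1 gets 8, best alternative 3; Node 2 gets 10, best alternative 6; Node 3 gets 11, best alternative 6. No profitable deviation — NE.
(LRU, Off, Full): Node 1 can switch to Off (1 → 3). Not NE.
(LRU, LRU, LFU): Node 1 can switch to Off (10 → 12). Not NE.
(LRU, LRU, ARC): Node 2 can switch to Off (6 → 10). Not NE.
(The remaining 1 profile has a profitable deviation by the same check.)

Pure-strategy Nash equilibria: (Off, Off, Full), (Off, LRU, LFU), (LRU, Off, ARC)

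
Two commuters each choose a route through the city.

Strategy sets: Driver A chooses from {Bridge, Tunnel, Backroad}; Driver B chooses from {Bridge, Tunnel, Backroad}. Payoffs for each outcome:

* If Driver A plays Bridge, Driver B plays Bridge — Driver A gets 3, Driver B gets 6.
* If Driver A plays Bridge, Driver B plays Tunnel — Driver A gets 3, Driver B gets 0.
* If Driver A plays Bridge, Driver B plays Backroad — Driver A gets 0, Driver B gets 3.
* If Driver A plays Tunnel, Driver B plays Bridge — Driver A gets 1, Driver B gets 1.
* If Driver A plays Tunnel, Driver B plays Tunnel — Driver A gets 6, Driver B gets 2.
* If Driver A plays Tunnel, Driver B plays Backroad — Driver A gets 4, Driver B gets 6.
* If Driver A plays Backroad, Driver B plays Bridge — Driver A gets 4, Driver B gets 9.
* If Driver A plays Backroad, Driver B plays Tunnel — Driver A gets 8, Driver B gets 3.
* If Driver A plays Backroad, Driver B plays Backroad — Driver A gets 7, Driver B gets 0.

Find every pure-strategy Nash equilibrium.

(Bridge, Bridge): Driver A can switch to Backroad (3 → 4). Not NE.
(Bridge, Tunnel): Driver A can switch to Tunnel (3 → 6). Not NE.
(Bridge, Backroad): Driver A can switch to Tunnel (0 → 4). Not NE.
(Tunnel, Bridge): Driver A can switch to Bridge (1 → 3). Not NE.
(Tunnel, Tunnel): Driver A can switch to Backroad (6 → 8). Not NE.
(Tunnel, Backroad): Driver A can switch to Backroad (4 → 7). Not NE.
(Backroad, Bridge): Driver A gets 4, best alternative 3; Driver B gets 9, best alternative 3. No profitable deviation — NE.
(Backroad, Tunnel): Driver B can switch to Bridge (3 → 9). Not NE.
(Backroad, Backroad): Driver B can switch to Bridge (0 → 9). Not NE.

The unique pure-strategy Nash equilibrium is (Backroad, Bridge).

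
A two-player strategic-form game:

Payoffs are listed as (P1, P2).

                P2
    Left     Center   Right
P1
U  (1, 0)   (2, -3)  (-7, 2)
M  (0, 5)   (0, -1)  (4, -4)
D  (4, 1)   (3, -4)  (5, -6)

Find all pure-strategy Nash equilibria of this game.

The unique pure-strategy Nash equilibrium is (D, Left).

Mark each player's best response to every combination of opponents' strategies; a profile where every player is best-responding is a pure Nash equilibrium.
P1 against Left: payoffs 1, 0, 4 → best response D.
P1 against Center: payoffs 2, 0, 3 → best response D.
P1 against Right: payoffs -7, 4, 5 → best response D.
P2 against U: payoffs 0, -3, 2 → best response Right.
P2 against M: payoffs 5, -1, -4 → best response Left.
P2 against D: payoffs 1, -4, -6 → best response Left.
Mutual best responses: (D, Left).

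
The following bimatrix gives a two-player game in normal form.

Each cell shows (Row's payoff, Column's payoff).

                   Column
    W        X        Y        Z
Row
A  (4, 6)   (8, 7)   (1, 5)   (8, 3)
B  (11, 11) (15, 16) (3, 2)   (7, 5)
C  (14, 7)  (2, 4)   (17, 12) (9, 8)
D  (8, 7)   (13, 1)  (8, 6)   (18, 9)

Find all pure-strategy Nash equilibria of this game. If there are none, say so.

Pure-strategy Nash equilibria: (B, X) and (C, Y) and (D, Z)

Row against W: payoffs 4, 11, 14, 8 → best response C.
Row against X: payoffs 8, 15, 2, 13 → best response B.
Row against Y: payoffs 1, 3, 17, 8 → best response C.
Row against Z: payoffs 8, 7, 9, 18 → best response D.
Column against A: payoffs 6, 7, 5, 3 → best response X.
Column against B: payoffs 11, 16, 2, 5 → best response X.
Column against C: payoffs 7, 4, 12, 8 → best response Y.
Column against D: payoffs 7, 1, 6, 9 → best response Z.
Mutual best responses: (B, X); (C, Y); (D, Z).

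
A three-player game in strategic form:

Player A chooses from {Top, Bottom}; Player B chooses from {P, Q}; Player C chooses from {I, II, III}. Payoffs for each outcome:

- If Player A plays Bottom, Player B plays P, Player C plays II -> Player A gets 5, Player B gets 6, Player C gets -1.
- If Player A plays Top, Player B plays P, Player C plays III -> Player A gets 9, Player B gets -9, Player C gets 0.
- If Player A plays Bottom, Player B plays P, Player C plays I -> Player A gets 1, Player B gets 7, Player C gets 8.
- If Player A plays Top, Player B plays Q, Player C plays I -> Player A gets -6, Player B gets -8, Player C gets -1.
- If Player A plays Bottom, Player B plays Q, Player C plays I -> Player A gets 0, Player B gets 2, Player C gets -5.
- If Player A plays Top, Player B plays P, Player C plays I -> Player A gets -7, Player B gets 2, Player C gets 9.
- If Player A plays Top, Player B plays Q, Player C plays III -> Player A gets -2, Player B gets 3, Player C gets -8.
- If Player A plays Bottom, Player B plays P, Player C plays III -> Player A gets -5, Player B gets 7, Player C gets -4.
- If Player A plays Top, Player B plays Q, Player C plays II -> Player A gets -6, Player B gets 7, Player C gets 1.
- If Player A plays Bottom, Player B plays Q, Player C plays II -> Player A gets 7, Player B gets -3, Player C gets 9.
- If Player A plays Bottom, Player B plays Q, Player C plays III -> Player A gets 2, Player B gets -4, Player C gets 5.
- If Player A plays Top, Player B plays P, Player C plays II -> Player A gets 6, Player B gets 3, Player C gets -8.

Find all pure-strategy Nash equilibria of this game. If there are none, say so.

For each player, find the best response to each opponent profile; mutual best responses are the pure NE.
Player A against (P, I): payoffs -7, 1 → best response Bottom.
Player A against (P, II): payoffs 6, 5 → best response Top.
Player A against (P, III): payoffs 9, -5 → best response Top.
Player A against (Q, I): payoffs -6, 0 → best response Bottom.
Player A against (Q, II): payoffs -6, 7 → best response Bottom.
Player A against (Q, III): payoffs -2, 2 → best response Bottom.
Player B against (Top, I): payoffs 2, -8 → best response P.
Player B against (Top, II): payoffs 3, 7 → best response Q.
Player B against (Top, III): payoffs -9, 3 → best response Q.
Player B against (Bottom, I): payoffs 7, 2 → best response P.
Player B against (Bottom, II): payoffs 6, -3 → best response P.
Player B against (Bottom, III): payoffs 7, -4 → best response P.
Player C against (Top, P): payoffs 9, -8, 0 → best response I.
Player C against (Top, Q): payoffs -1, 1, -8 → best response II.
Player C against (Bottom, P): payoffs 8, -1, -4 → best response I.
Player C against (Bottom, Q): payoffs -5, 9, 5 → best response II.
Mutual best responses: (Bottom, P, I).

(Bottom, P, I)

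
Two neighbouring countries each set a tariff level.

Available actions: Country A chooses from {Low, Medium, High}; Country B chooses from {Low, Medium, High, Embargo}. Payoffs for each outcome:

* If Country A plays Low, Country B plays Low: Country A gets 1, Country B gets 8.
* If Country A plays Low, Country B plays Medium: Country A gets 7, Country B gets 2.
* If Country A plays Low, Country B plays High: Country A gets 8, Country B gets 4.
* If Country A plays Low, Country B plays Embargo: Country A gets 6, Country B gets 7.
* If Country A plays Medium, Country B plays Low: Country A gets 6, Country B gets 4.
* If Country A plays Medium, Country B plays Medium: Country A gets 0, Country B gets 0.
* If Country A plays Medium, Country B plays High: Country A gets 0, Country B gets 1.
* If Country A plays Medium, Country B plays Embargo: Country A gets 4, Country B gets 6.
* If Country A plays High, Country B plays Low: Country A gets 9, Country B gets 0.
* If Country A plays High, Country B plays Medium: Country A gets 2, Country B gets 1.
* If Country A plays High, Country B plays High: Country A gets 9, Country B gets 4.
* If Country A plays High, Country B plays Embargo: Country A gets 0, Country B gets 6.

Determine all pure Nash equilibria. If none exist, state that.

Mark each player's best response to every combination of opponents' strategies; a profile where every player is best-responding is a pure Nash equilibrium.
Country A against Low: payoffs 1, 6, 9 → best response High.
Country A against Medium: payoffs 7, 0, 2 → best response Low.
Country A against High: payoffs 8, 0, 9 → best response High.
Country A against Embargo: payoffs 6, 4, 0 → best response Low.
Country B against Low: payoffs 8, 2, 4, 7 → best response Low.
Country B against Medium: payoffs 4, 0, 1, 6 → best response Embargo.
Country B against High: payoffs 0, 1, 4, 6 → best response Embargo.
No profile is a mutual best response for all players.

There is no pure-strategy Nash equilibrium.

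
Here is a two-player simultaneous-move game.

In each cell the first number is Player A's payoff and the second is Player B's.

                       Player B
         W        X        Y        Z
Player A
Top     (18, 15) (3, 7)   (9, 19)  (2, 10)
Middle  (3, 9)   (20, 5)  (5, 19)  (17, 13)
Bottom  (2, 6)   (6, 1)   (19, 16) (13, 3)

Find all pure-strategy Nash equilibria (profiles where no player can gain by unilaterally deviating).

For each player, find the best response to each opponent profile; mutual best responses are the pure NE.
Player A against W: payoffs 18, 3, 2 → best response Top.
Player A against X: payoffs 3, 20, 6 → best response Middle.
Player A against Y: payoffs 9, 5, 19 → best response Bottom.
Player A against Z: payoffs 2, 17, 13 → best response Middle.
Player B against Top: payoffs 15, 7, 19, 10 → best response Y.
Player B against Middle: payoffs 9, 5, 19, 13 → best response Y.
Player B against Bottom: payoffs 6, 1, 16, 3 → best response Y.
Mutual best responses: (Bottom, Y).

The unique pure-strategy Nash equilibrium is (Bottom, Y).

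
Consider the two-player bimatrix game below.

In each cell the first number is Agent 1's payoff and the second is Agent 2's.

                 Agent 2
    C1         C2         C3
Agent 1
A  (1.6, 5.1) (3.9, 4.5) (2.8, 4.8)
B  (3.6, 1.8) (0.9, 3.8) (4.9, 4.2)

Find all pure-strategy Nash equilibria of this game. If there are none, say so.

Agent 1 against C1: payoffs 1.6, 3.6 → best response B.
Agent 1 against C2: payoffs 3.9, 0.9 → best response A.
Agent 1 against C3: payoffs 2.8, 4.9 → best response B.
Agent 2 against A: payoffs 5.1, 4.5, 4.8 → best response C1.
Agent 2 against B: payoffs 1.8, 3.8, 4.2 → best response C3.
Mutual best responses: (B, C3).

(B, C3)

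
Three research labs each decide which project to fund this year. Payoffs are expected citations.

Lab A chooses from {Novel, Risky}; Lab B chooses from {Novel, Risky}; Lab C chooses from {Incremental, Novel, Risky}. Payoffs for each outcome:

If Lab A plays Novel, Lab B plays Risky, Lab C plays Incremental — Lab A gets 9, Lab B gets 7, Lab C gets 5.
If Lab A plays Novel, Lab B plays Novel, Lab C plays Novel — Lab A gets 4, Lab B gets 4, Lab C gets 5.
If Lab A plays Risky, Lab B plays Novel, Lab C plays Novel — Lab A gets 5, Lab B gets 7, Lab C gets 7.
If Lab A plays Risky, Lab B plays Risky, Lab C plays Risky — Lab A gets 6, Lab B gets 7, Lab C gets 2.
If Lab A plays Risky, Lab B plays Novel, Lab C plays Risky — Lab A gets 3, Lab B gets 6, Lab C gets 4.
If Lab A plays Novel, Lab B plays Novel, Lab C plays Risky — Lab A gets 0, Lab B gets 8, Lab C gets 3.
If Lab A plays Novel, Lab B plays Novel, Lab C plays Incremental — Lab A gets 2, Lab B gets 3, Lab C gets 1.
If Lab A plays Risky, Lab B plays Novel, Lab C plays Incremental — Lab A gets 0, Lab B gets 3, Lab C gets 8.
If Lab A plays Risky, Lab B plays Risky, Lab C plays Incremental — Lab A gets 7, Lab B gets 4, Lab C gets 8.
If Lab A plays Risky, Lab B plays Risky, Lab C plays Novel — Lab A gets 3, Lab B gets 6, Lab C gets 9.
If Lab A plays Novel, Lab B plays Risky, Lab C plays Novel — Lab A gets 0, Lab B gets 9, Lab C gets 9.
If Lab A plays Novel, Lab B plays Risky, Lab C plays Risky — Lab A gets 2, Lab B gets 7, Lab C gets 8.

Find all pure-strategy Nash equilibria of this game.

This game has no pure Nash equilibrium.

Lab A against (Novel, Incremental): payoffs 2, 0 → best response Novel.
Lab A against (Novel, Novel): payoffs 4, 5 → best response Risky.
Lab A against (Novel, Risky): payoffs 0, 3 → best response Risky.
Lab A against (Risky, Incremental): payoffs 9, 7 → best response Novel.
Lab A against (Risky, Novel): payoffs 0, 3 → best response Risky.
Lab A against (Risky, Risky): payoffs 2, 6 → best response Risky.
Lab B against (Novel, Incremental): payoffs 3, 7 → best response Risky.
Lab B against (Novel, Novel): payoffs 4, 9 → best response Risky.
Lab B against (Novel, Risky): payoffs 8, 7 → best response Novel.
Lab B against (Risky, Incremental): payoffs 3, 4 → best response Risky.
Lab B against (Risky, Novel): payoffs 7, 6 → best response Novel.
Lab B against (Risky, Risky): payoffs 6, 7 → best response Risky.
Lab C against (Novel, Novel): payoffs 1, 5, 3 → best response Novel.
Lab C against (Novel, Risky): payoffs 5, 9, 8 → best response Novel.
Lab C against (Risky, Novel): payoffs 8, 7, 4 → best response Incremental.
Lab C against (Risky, Risky): payoffs 8, 9, 2 → best response Novel.
No profile is a mutual best response for all players.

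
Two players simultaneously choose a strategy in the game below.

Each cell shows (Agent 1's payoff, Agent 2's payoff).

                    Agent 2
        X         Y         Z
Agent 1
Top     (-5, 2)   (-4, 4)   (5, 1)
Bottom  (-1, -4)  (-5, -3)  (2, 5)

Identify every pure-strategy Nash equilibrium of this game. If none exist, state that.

The unique pure-strategy Nash equilibrium is (Top, Y).

Agent 1 against X: payoffs -5, -1 → best response Bottom.
Agent 1 against Y: payoffs -4, -5 → best response Top.
Agent 1 against Z: payoffs 5, 2 → best response Top.
Agent 2 against Top: payoffs 2, 4, 1 → best response Y.
Agent 2 against Bottom: payoffs -4, -3, 5 → best response Z.
Mutual best responses: (Top, Y).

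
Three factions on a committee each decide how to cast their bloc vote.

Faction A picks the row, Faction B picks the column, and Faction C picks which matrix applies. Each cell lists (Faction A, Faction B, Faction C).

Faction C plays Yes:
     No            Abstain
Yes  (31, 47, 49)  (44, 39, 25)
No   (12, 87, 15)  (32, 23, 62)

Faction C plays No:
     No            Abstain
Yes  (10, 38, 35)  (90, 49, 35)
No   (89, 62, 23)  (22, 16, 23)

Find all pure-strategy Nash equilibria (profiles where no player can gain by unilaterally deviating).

The pure Nash equilibria are (Yes, No, Yes), (Yes, Abstain, No), (No, No, No).

Faction A against (No, Yes): payoffs 31, 12 → best response Yes.
Faction A against (No, No): payoffs 10, 89 → best response No.
Faction A against (Abstain, Yes): payoffs 44, 32 → best response Yes.
Faction A against (Abstain, No): payoffs 90, 22 → best response Yes.
Faction B against (Yes, Yes): payoffs 47, 39 → best response No.
Faction B against (Yes, No): payoffs 38, 49 → best response Abstain.
Faction B against (No, Yes): payoffs 87, 23 → best response No.
Faction B against (No, No): payoffs 62, 16 → best response No.
Faction C against (Yes, No): payoffs 49, 35 → best response Yes.
Faction C against (Yes, Abstain): payoffs 25, 35 → best response No.
Faction C against (No, No): payoffs 15, 23 → best response No.
Faction C against (No, Abstain): payoffs 62, 23 → best response Yes.
Mutual best responses: (Yes, No, Yes); (Yes, Abstain, No); (No, No, No).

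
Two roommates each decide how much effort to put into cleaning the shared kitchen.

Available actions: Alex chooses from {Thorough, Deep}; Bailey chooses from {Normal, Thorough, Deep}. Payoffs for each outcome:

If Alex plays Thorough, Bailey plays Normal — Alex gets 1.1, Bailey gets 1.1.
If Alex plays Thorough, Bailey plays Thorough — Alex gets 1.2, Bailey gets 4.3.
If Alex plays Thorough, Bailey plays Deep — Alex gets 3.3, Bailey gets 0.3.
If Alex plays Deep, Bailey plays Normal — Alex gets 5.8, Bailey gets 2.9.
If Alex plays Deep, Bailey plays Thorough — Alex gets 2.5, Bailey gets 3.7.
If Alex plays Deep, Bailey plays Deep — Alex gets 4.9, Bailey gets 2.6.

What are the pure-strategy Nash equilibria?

The unique pure-strategy Nash equilibrium is (Deep, Thorough).

Alex against Normal: payoffs 1.1, 5.8 → best response Deep.
Alex against Thorough: payoffs 1.2, 2.5 → best response Deep.
Alex against Deep: payoffs 3.3, 4.9 → best response Deep.
Bailey against Thorough: payoffs 1.1, 4.3, 0.3 → best response Thorough.
Bailey against Deep: payoffs 2.9, 3.7, 2.6 → best response Thorough.
Mutual best responses: (Deep, Thorough).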